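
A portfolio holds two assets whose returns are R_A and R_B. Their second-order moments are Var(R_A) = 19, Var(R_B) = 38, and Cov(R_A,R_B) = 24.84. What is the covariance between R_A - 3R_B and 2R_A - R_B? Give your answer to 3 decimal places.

Cov(R_A - 3R_B, 2R_A - R_B) = (1)(2)Var(R_A) + (-3)(-1)Var(R_B) + [(1)(-1) + (-3)(2)]Cov(R_A,R_B)
= 2·19 + 3·38 + -7·24.84 = -21.88

-21.880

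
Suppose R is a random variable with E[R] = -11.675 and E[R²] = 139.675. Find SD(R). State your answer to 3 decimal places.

1.836

V(R) = 139.675 − (-11.675)² = 3.369375
SD(R) = √3.369375 ≈ 1.836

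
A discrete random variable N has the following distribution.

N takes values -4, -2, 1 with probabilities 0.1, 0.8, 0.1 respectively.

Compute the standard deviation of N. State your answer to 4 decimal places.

1.1358

E[N] = (-4)(0.1) + (-2)(0.8) + (1)(0.1) = -1.9
E[N²] = (-4)²(0.1) + (-2)²(0.8) + (1)²(0.1) = 4.9
Var(N) = E[N²] − (E[N])² = 4.9 − (-1.9)² = 1.29
sd(N) = √1.29 ≈ 1.1358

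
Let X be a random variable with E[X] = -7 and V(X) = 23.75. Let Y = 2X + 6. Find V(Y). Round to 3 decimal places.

95.000

V(2X + 6) = (2)²·V(X) = 4·23.75 = 95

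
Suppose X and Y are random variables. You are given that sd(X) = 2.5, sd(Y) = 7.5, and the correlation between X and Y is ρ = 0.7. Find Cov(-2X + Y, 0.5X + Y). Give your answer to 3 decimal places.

30.313

Var(X) = (2.5)² = 6.25;  Var(Y) = (7.5)² = 56.25
Cov(X,Y) = ρ·sd(X)·sd(Y) = 0.7·2.5·7.5 = 13.125
Cov(-2X + Y, 0.5X + Y) = (-2)(0.5)Var(X) + (1)(1)Var(Y) + [(-2)(1) + (1)(0.5)]Cov(X,Y)
= -1·6.25 + 1·56.25 + -1.5·13.125 = 30.3125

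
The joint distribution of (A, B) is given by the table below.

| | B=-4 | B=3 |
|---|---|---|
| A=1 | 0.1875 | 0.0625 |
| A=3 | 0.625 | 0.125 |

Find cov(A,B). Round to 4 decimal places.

-0.2188

E[A] = 2.5,  E[B] = -2.6875
E[AB] = -6.9375
cov(A,B) = E[AB] − E[A]E[B] = -6.9375 − (2.5)(-2.6875) = -0.21875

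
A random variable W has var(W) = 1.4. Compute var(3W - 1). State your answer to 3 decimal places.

12.600

var(3W - 1) = (3)²·var(W) = 9·1.4 = 12.6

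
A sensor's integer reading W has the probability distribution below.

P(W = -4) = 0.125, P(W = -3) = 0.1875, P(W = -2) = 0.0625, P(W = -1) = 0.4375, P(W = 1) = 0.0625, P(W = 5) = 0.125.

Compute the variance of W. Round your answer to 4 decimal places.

6.6836

E[W] = (-4)(0.125) + (-3)(0.1875) + (-2)(0.0625) + (-1)(0.4375) + (1)(0.0625) + (5)(0.125) = -0.9375
E[W²] = (-4)²(0.125) + (-3)²(0.1875) + (-2)²(0.0625) + (-1)²(0.4375) + (1)²(0.0625) + (5)²(0.125) = 7.5625
V(W) = E[W²] − (E[W])² = 7.5625 − (-0.9375)² = 6.68359375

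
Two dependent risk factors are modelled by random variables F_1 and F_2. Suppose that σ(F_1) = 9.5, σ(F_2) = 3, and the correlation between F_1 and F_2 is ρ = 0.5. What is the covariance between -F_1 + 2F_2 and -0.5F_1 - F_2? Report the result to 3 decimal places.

var(F_1) = (9.5)² = 90.25;  var(F_2) = (3)² = 9
cov(F_1,F_2) = ρ·σ(F_1)·σ(F_2) = 0.5·9.5·3 = 14.25
cov(-F_1 + 2F_2, -0.5F_1 - F_2) = (-1)(-0.5)var(F_1) + (2)(-1)var(F_2) + [(-1)(-1) + (2)(-0.5)]cov(F_1,F_2)
= 0.5·90.25 + -2·9 + 0·14.25 = 27.125

27.125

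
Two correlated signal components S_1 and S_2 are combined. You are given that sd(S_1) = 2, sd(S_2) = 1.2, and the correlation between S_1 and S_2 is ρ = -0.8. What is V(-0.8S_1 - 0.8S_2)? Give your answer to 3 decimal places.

V(S_1) = (2)² = 4;  V(S_2) = (1.2)² = 1.44
cov(S_1,S_2) = ρ·sd(S_1)·sd(S_2) = -0.8·2·1.2 = -1.92
V(-0.8S_1 - 0.8S_2) = (-0.8)²·V(S_1) + (-0.8)²·V(S_2) + 2·(-0.8)·(-0.8)·cov(S_1,S_2)
= 0.64·4 + 0.64·1.44 + 1.28·-1.92 = 1.024

1.024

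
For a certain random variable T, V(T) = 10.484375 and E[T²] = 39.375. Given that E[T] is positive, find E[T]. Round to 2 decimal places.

5.38

(E[T])² = E[T²] − V(T) = 39.375 − 10.484375 = 28.890625
E[T] = √28.890625 = 5.375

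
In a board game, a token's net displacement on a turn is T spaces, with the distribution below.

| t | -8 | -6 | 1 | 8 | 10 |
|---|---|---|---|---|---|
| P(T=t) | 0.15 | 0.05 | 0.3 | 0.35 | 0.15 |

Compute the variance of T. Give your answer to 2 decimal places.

E[T] = (-8)(0.15) + (-6)(0.05) + (1)(0.3) + (8)(0.35) + (10)(0.15) = 3.1
E[T²] = (-8)²(0.15) + (-6)²(0.05) + (1)²(0.3) + (8)²(0.35) + (10)²(0.15) = 49.1
V(T) = E[T²] − (E[T])² = 49.1 − (3.1)² = 39.49

39.49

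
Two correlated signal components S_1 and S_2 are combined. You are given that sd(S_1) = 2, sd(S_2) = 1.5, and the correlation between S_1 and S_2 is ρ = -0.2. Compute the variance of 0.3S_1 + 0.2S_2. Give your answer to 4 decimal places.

0.3780

V(S_1) = (2)² = 4;  V(S_2) = (1.5)² = 2.25
cov(S_1,S_2) = ρ·sd(S_1)·sd(S_2) = -0.2·2·1.5 = -0.6
V(0.3S_1 + 0.2S_2) = (0.3)²·V(S_1) + (0.2)²·V(S_2) + 2·(0.3)·(0.2)·cov(S_1,S_2)
= 0.09·4 + 0.04·2.25 + 0.12·-0.6 = 0.378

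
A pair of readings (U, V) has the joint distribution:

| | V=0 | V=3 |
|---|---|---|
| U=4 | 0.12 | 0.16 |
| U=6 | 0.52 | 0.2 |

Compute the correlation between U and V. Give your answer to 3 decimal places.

E[U] = 5.44,  E[V] = 1.08
E[UV] = 5.52
Cov(U,V) = E[UV] − E[U]E[V] = 5.52 − (5.44)(1.08) = -0.3552
var(U) = 0.8064,  var(V) = 2.0736
ρ = -0.3552 / √(0.8064·2.0736) ≈ -0.275

-0.275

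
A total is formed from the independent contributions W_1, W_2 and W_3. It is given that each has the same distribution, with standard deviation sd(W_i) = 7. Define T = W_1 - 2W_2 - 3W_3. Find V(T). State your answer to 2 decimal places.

686.00

V(W_i) = (7)² = 49
By independence, V(T) = (1)²V(W_1) + (-2)²V(W_2) + (-3)²V(W_3)
= (1)²·49 + (-2)²·49 + (-3)²·49 = 686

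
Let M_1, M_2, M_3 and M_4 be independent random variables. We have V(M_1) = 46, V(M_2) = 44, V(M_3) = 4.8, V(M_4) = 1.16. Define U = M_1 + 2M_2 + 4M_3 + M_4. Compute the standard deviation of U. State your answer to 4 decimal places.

By independence, V(U) = (1)²V(M_1) + (2)²V(M_2) + (4)²V(M_3) + (1)²V(M_4)
= (1)²·46 + (2)²·44 + (4)²·4.8 + (1)²·1.16 = 299.96
sd(U) = √299.96 ≈ 17.3194

17.3194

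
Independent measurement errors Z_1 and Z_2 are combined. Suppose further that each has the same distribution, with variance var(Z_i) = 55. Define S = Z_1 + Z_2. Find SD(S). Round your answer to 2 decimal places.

10.49

By independence, var(S) = (1)²var(Z_1) + (1)²var(Z_2)
= (1)²·55 + (1)²·55 = 110
SD(S) = √110 ≈ 10.49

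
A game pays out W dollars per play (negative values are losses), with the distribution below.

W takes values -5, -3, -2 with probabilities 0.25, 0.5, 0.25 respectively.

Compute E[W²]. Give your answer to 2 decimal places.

11.75

E[W²] = (-5)²(0.25) + (-3)²(0.5) + (-2)²(0.25) = 11.75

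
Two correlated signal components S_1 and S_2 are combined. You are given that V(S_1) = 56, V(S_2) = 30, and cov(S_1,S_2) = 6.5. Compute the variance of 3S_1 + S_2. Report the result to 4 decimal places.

573.0000

V(3S_1 + S_2) = (3)²·V(S_1) + (1)²·V(S_2) + 2·(3)·(1)·cov(S_1,S_2)
= 9·56 + 1·30 + 6·6.5 = 573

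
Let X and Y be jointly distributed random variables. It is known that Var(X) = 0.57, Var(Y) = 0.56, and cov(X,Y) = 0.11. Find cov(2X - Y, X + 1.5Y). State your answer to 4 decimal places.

0.5200

cov(2X - Y, X + 1.5Y) = (2)(1)Var(X) + (-1)(1.5)Var(Y) + [(2)(1.5) + (-1)(1)]cov(X,Y)
= 2·0.57 + -1.5·0.56 + 2·0.11 = 0.52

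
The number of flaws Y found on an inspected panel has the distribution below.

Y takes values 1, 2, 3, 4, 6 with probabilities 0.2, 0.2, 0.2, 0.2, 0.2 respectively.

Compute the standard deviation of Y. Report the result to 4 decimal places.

E[Y] = (1)(0.2) + (2)(0.2) + (3)(0.2) + (4)(0.2) + (6)(0.2) = 3.2
E[Y²] = (1)²(0.2) + (2)²(0.2) + (3)²(0.2) + (4)²(0.2) + (6)²(0.2) = 13.2
Var(Y) = E[Y²] − (E[Y])² = 13.2 − (3.2)² = 2.96
SD(Y) = √2.96 ≈ 1.7205

1.7205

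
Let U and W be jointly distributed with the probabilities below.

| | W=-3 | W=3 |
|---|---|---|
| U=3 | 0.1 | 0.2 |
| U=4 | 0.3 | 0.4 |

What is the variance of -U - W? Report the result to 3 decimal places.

8.610

E[U] = 3.7,  E[W] = 0.6,  E[UW] = 2.1
var(U) = 13.9 − (3.7)² = 0.21;  var(W) = 9 − (0.6)² = 8.64
cov(U,W) = 2.1 − (3.7)(0.6) = -0.12
var(-U - W) = (-1)²·0.21 + (-1)²·8.64 + 2·(-1)·(-1)·-0.12 = 8.61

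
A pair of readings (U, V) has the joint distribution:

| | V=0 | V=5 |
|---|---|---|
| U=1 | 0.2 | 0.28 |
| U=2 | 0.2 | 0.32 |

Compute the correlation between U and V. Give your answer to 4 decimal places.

E[U] = 1.52,  E[V] = 3
E[UV] = 4.6
cov(U,V) = E[UV] − E[U]E[V] = 4.6 − (1.52)(3) = 0.04
var(U) = 0.2496,  var(V) = 6
ρ = 0.04 / √(0.2496·6) ≈ 0.0327

0.0327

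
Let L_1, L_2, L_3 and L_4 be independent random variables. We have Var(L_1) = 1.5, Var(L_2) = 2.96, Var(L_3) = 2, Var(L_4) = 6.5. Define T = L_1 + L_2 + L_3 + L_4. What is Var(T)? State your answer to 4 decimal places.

By independence, Var(T) = (1)²Var(L_1) + (1)²Var(L_2) + (1)²Var(L_3) + (1)²Var(L_4)
= (1)²·1.5 + (1)²·2.96 + (1)²·2 + (1)²·6.5 = 12.96

12.9600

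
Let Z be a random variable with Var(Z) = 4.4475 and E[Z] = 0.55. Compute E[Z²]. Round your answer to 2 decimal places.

4.75

E[Z²] = Var(Z) + (E[Z])² = 4.4475 + (0.55)² = 4.75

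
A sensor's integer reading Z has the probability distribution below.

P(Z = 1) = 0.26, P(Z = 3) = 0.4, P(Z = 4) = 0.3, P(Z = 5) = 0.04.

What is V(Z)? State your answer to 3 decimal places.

E[Z] = (1)(0.26) + (3)(0.4) + (4)(0.3) + (5)(0.04) = 2.86
E[Z²] = (1)²(0.26) + (3)²(0.4) + (4)²(0.3) + (5)²(0.04) = 9.66
V(Z) = E[Z²] − (E[Z])² = 9.66 − (2.86)² = 1.4804

1.480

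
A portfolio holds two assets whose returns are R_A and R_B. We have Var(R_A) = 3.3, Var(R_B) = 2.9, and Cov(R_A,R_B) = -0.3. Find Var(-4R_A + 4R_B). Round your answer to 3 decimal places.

Var(-4R_A + 4R_B) = (-4)²·Var(R_A) + (4)²·Var(R_B) + 2·(-4)·(4)·Cov(R_A,R_B)
= 16·3.3 + 16·2.9 + -32·-0.3 = 108.8

108.800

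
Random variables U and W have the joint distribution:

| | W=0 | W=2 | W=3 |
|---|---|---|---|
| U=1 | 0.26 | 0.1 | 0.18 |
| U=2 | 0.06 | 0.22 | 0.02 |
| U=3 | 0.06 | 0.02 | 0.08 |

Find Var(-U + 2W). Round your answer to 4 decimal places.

6.3636

E[U] = 1.62,  E[W] = 1.52,  E[UW] = 2.58
Var(U) = 3.18 − (1.62)² = 0.5556;  Var(W) = 3.88 − (1.52)² = 1.5696
Cov(U,W) = 2.58 − (1.62)(1.52) = 0.1176
Var(-U + 2W) = (-1)²·0.5556 + (2)²·1.5696 + 2·(-1)·(2)·0.1176 = 6.3636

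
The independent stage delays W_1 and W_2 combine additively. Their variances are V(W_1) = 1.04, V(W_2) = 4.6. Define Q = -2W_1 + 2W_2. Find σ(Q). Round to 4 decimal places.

4.7497

By independence, V(Q) = (-2)²V(W_1) + (2)²V(W_2)
= (-2)²·1.04 + (2)²·4.6 = 22.56
σ(Q) = √22.56 ≈ 4.7497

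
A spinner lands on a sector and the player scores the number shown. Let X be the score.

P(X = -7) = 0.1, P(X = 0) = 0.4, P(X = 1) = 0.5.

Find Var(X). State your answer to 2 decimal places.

E[X] = (-7)(0.1) + (0)(0.4) + (1)(0.5) = -0.2
E[X²] = (-7)²(0.1) + (0)²(0.4) + (1)²(0.5) = 5.4
Var(X) = E[X²] − (E[X])² = 5.4 − (-0.2)² = 5.36

5.36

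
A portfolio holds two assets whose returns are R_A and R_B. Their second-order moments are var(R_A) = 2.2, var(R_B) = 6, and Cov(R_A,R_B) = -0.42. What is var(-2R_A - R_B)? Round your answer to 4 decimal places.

var(-2R_A - R_B) = (-2)²·var(R_A) + (-1)²·var(R_B) + 2·(-2)·(-1)·Cov(R_A,R_B)
= 4·2.2 + 1·6 + 4·-0.42 = 13.12

13.1200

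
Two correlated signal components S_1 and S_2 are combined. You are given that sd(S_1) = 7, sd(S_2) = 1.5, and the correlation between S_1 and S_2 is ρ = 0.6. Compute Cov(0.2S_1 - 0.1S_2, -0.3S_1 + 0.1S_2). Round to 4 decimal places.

-2.6475

Var(S_1) = (7)² = 49;  Var(S_2) = (1.5)² = 2.25
Cov(S_1,S_2) = ρ·sd(S_1)·sd(S_2) = 0.6·7·1.5 = 6.3
Cov(0.2S_1 - 0.1S_2, -0.3S_1 + 0.1S_2) = (0.2)(-0.3)Var(S_1) + (-0.1)(0.1)Var(S_2) + [(0.2)(0.1) + (-0.1)(-0.3)]Cov(S_1,S_2)
= -0.06·49 + -0.01·2.25 + 0.05·6.3 = -2.6475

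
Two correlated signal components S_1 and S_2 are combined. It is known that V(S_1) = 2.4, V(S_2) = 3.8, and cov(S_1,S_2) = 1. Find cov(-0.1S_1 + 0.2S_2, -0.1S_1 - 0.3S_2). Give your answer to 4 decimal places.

cov(-0.1S_1 + 0.2S_2, -0.1S_1 - 0.3S_2) = (-0.1)(-0.1)V(S_1) + (0.2)(-0.3)V(S_2) + [(-0.1)(-0.3) + (0.2)(-0.1)]cov(S_1,S_2)
= 0.01·2.4 + -0.06·3.8 + 0.01·1 = -0.194

-0.1940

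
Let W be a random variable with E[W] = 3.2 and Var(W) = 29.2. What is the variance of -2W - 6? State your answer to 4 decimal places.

Var(-2W - 6) = (-2)²·Var(W) = 4·29.2 = 116.8

116.8000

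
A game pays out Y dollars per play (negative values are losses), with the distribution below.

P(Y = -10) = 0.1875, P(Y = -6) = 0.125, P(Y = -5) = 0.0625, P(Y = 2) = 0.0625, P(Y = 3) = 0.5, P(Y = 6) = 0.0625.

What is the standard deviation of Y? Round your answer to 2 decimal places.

E[Y] = (-10)(0.1875) + (-6)(0.125) + (-5)(0.0625) + (2)(0.0625) + (3)(0.5) + (6)(0.0625) = -0.9375
E[Y²] = (-10)²(0.1875) + (-6)²(0.125) + (-5)²(0.0625) + (2)²(0.0625) + (3)²(0.5) + (6)²(0.0625) = 31.8125
var(Y) = E[Y²] − (E[Y])² = 31.8125 − (-0.9375)² = 30.93359375
sd(Y) = √30.93359375 ≈ 5.56

5.56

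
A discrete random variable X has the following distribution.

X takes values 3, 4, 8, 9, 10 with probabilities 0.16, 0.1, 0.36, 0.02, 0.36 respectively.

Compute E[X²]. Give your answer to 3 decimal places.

63.700

E[X²] = (3)²(0.16) + (4)²(0.1) + (8)²(0.36) + (9)²(0.02) + (10)²(0.36) = 63.7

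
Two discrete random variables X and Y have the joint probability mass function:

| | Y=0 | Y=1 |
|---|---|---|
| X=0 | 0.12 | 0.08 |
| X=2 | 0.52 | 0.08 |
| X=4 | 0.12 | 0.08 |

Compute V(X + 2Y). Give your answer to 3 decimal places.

2.330

E[X] = 2,  E[Y] = 0.24,  E[XY] = 0.48
V(X) = 5.6 − (2)² = 1.6;  V(Y) = 0.24 − (0.24)² = 0.1824
cov(X,Y) = 0.48 − (2)(0.24) = 0
V(X + 2Y) = (1)²·1.6 + (2)²·0.1824 + 2·(1)·(2)·0 = 2.3296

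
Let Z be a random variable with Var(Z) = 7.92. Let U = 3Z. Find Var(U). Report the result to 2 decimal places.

71.28

Var(3Z) = (3)²·Var(Z) = 9·7.92 = 71.28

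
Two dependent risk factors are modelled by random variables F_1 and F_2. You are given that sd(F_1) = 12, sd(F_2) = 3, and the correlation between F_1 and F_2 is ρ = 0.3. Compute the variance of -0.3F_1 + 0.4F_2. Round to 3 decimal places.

11.808

Var(F_1) = (12)² = 144;  Var(F_2) = (3)² = 9
Cov(F_1,F_2) = ρ·sd(F_1)·sd(F_2) = 0.3·12·3 = 10.8
Var(-0.3F_1 + 0.4F_2) = (-0.3)²·Var(F_1) + (0.4)²·Var(F_2) + 2·(-0.3)·(0.4)·Cov(F_1,F_2)
= 0.09·144 + 0.16·9 + -0.24·10.8 = 11.808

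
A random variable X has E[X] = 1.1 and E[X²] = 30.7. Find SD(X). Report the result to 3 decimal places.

V(X) = 30.7 − (1.1)² = 29.49
SD(X) = √29.49 ≈ 5.430

5.430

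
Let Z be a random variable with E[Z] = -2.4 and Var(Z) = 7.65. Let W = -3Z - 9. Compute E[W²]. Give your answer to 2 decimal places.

E[-3Z - 9] = -3·-2.4 − 9 = -1.8
Var(-3Z - 9) = (-3)²·7.65 = 68.85
E[W²] = Var(W) + (E[W])² = 68.85 + (-1.8)² = 72.09

72.09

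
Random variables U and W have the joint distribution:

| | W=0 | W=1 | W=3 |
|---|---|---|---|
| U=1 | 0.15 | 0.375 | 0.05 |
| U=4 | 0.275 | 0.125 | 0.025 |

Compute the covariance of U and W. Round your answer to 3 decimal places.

E[U] = 2.275,  E[W] = 0.725
E[UW] = 1.325
Cov(U,W) = E[UW] − E[U]E[W] = 1.325 − (2.275)(0.725) = -0.324375

-0.324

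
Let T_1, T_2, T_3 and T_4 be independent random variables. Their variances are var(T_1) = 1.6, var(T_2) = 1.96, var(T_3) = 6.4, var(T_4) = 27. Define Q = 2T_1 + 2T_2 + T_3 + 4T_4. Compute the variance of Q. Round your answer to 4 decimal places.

By independence, var(Q) = (2)²var(T_1) + (2)²var(T_2) + (1)²var(T_3) + (4)²var(T_4)
= (2)²·1.6 + (2)²·1.96 + (1)²·6.4 + (4)²·27 = 452.64

452.6400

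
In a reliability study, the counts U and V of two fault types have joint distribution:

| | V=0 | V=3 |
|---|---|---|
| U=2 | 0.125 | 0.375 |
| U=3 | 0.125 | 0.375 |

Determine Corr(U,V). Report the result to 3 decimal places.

0.000

E[U] = 2.5,  E[V] = 2.25
E[UV] = 5.625
Cov(U,V) = E[UV] − E[U]E[V] = 5.625 − (2.5)(2.25) = 0
Var(U) = 0.25,  Var(V) = 1.6875
ρ = 0 / √(0.25·1.6875) ≈ 0.000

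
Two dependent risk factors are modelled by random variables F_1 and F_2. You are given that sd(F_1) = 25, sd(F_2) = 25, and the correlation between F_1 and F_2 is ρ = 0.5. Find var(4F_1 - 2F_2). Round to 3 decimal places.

var(F_1) = (25)² = 625;  var(F_2) = (25)² = 625
Cov(F_1,F_2) = ρ·sd(F_1)·sd(F_2) = 0.5·25·25 = 312.5
var(4F_1 - 2F_2) = (4)²·var(F_1) + (-2)²·var(F_2) + 2·(4)·(-2)·Cov(F_1,F_2)
= 16·625 + 4·625 + -16·312.5 = 7500

7500.000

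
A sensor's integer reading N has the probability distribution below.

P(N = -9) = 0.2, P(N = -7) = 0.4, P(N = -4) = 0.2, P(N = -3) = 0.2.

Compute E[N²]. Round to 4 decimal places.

40.8000

E[N²] = (-9)²(0.2) + (-7)²(0.4) + (-4)²(0.2) + (-3)²(0.2) = 40.8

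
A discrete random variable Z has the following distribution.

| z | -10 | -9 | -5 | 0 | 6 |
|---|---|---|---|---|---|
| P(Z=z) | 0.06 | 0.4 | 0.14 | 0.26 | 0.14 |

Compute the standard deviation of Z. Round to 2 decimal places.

E[Z] = (-10)(0.06) + (-9)(0.4) + (-5)(0.14) + (0)(0.26) + (6)(0.14) = -4.06
E[Z²] = (-10)²(0.06) + (-9)²(0.4) + (-5)²(0.14) + (0)²(0.26) + (6)²(0.14) = 46.94
Var(Z) = E[Z²] − (E[Z])² = 46.94 − (-4.06)² = 30.4564
sd(Z) = √30.4564 ≈ 5.52

5.52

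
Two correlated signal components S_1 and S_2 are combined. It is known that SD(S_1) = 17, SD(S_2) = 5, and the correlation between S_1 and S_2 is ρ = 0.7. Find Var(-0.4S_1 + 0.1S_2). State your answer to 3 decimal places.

Var(S_1) = (17)² = 289;  Var(S_2) = (5)² = 25
Cov(S_1,S_2) = ρ·SD(S_1)·SD(S_2) = 0.7·17·5 = 59.5
Var(-0.4S_1 + 0.1S_2) = (-0.4)²·Var(S_1) + (0.1)²·Var(S_2) + 2·(-0.4)·(0.1)·Cov(S_1,S_2)
= 0.16·289 + 0.01·25 + -0.08·59.5 = 41.73

41.730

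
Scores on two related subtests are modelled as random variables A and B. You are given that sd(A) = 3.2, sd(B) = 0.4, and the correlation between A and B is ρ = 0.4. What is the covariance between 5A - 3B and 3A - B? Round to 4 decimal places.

Var(A) = (3.2)² = 10.24;  Var(B) = (0.4)² = 0.16
Cov(A,B) = ρ·sd(A)·sd(B) = 0.4·3.2·0.4 = 0.512
Cov(5A - 3B, 3A - B) = (5)(3)Var(A) + (-3)(-1)Var(B) + [(5)(-1) + (-3)(3)]Cov(A,B)
= 15·10.24 + 3·0.16 + -14·0.512 = 146.912

146.9120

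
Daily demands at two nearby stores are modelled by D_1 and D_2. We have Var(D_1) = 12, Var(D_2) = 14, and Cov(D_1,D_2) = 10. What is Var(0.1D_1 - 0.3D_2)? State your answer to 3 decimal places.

Var(0.1D_1 - 0.3D_2) = (0.1)²·Var(D_1) + (-0.3)²·Var(D_2) + 2·(0.1)·(-0.3)·Cov(D_1,D_2)
= 0.01·12 + 0.09·14 + -0.06·10 = 0.78

0.780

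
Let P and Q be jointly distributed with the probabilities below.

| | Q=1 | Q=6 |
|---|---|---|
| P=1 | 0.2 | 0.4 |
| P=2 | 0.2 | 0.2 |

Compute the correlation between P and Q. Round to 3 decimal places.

E[P] = 1.4,  E[Q] = 4
E[PQ] = 5.4
Cov(P,Q) = E[PQ] − E[P]E[Q] = 5.4 − (1.4)(4) = -0.2
Var(P) = 0.24,  Var(Q) = 6
ρ = -0.2 / √(0.24·6) ≈ -0.167

-0.167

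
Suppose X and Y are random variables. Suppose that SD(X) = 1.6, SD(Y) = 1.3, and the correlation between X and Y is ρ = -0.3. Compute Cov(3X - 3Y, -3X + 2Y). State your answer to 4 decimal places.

-42.5400

Var(X) = (1.6)² = 2.56;  Var(Y) = (1.3)² = 1.69
Cov(X,Y) = ρ·SD(X)·SD(Y) = -0.3·1.6·1.3 = -0.624
Cov(3X - 3Y, -3X + 2Y) = (3)(-3)Var(X) + (-3)(2)Var(Y) + [(3)(2) + (-3)(-3)]Cov(X,Y)
= -9·2.56 + -6·1.69 + 15·-0.624 = -42.54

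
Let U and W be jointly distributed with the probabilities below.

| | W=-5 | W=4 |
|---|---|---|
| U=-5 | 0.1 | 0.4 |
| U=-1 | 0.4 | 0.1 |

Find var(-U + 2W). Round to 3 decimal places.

106.600

E[U] = -3,  E[W] = -0.5,  E[UW] = -3.9
var(U) = 13 − (-3)² = 4;  var(W) = 20.5 − (-0.5)² = 20.25
Cov(U,W) = -3.9 − (-3)(-0.5) = -5.4
var(-U + 2W) = (-1)²·4 + (2)²·20.25 + 2·(-1)·(2)·-5.4 = 106.6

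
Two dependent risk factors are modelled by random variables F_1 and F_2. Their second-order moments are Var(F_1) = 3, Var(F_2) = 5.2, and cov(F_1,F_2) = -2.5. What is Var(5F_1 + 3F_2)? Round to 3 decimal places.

46.800

Var(5F_1 + 3F_2) = (5)²·Var(F_1) + (3)²·Var(F_2) + 2·(5)·(3)·cov(F_1,F_2)
= 25·3 + 9·5.2 + 30·-2.5 = 46.8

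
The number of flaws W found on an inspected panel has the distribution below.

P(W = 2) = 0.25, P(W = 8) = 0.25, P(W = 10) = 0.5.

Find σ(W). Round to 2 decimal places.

E[W] = (2)(0.25) + (8)(0.25) + (10)(0.5) = 7.5
E[W²] = (2)²(0.25) + (8)²(0.25) + (10)²(0.5) = 67
Var(W) = E[W²] − (E[W])² = 67 − (7.5)² = 10.75
σ(W) = √10.75 ≈ 3.28

3.28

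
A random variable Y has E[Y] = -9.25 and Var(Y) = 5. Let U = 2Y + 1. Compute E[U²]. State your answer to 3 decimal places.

326.250

E[2Y + 1] = 2·-9.25 + 1 = -17.5
Var(2Y + 1) = (2)²·5 = 20
E[U²] = Var(U) + (E[U])² = 20 + (-17.5)² = 326.25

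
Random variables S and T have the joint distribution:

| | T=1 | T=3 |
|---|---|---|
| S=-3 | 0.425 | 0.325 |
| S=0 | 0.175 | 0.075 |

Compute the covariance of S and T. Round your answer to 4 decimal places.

E[S] = -2.25,  E[T] = 1.8
E[ST] = -4.2
cov(S,T) = E[ST] − E[S]E[T] = -4.2 − (-2.25)(1.8) = -0.15

-0.1500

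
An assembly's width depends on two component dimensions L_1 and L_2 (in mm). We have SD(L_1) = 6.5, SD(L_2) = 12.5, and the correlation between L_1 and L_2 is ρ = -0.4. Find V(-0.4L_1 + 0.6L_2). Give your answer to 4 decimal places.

78.6100

V(L_1) = (6.5)² = 42.25;  V(L_2) = (12.5)² = 156.25
Cov(L_1,L_2) = ρ·SD(L_1)·SD(L_2) = -0.4·6.5·12.5 = -32.5
V(-0.4L_1 + 0.6L_2) = (-0.4)²·V(L_1) + (0.6)²·V(L_2) + 2·(-0.4)·(0.6)·Cov(L_1,L_2)
= 0.16·42.25 + 0.36·156.25 + -0.48·-32.5 = 78.61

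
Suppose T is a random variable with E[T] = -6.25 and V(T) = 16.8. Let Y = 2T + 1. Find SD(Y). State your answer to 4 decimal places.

8.1976

V(2T + 1) = (2)²·16.8 = 67.2
SD(Y) = √67.2 ≈ 8.1976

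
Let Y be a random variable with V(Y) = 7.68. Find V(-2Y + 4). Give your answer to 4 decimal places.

V(-2Y + 4) = (-2)²·V(Y) = 4·7.68 = 30.72

30.7200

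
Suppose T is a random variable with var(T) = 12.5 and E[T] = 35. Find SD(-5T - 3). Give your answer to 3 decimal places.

17.678

var(-5T - 3) = (-5)²·12.5 = 312.5
SD(-5T - 3) = √312.5 ≈ 17.678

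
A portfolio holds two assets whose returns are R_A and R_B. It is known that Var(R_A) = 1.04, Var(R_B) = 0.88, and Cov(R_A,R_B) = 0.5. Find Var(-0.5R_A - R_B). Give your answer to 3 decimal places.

Var(-0.5R_A - R_B) = (-0.5)²·Var(R_A) + (-1)²·Var(R_B) + 2·(-0.5)·(-1)·Cov(R_A,R_B)
= 0.25·1.04 + 1·0.88 + 1·0.5 = 1.64

1.640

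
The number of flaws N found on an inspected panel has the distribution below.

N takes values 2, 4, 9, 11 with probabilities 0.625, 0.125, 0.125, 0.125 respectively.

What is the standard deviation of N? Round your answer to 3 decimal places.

E[N] = (2)(0.625) + (4)(0.125) + (9)(0.125) + (11)(0.125) = 4.25
E[N²] = (2)²(0.625) + (4)²(0.125) + (9)²(0.125) + (11)²(0.125) = 29.75
Var(N) = E[N²] − (E[N])² = 29.75 − (4.25)² = 11.6875
sd(N) = √11.6875 ≈ 3.419

3.419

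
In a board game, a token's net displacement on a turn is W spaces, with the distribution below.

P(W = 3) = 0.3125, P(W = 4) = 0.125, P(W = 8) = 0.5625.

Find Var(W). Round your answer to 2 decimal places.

E[W] = (3)(0.3125) + (4)(0.125) + (8)(0.5625) = 5.9375
E[W²] = (3)²(0.3125) + (4)²(0.125) + (8)²(0.5625) = 40.8125
Var(W) = E[W²] − (E[W])² = 40.8125 − (5.9375)² = 5.55859375

5.56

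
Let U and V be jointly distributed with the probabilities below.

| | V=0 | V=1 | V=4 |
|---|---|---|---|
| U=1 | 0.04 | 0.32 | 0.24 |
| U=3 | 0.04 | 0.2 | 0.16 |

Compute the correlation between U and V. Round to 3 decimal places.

-0.010

E[U] = 1.8,  E[V] = 2.12
E[UV] = 3.8
Cov(U,V) = E[UV] − E[U]E[V] = 3.8 − (1.8)(2.12) = -0.016
var(U) = 0.96,  var(V) = 2.4256
ρ = -0.016 / √(0.96·2.4256) ≈ -0.010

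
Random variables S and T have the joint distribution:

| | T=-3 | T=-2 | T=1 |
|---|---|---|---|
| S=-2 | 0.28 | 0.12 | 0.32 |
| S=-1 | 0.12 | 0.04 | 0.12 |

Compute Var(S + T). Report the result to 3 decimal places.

E[S] = -1.72,  E[T] = -1.08,  E[ST] = 1.84
Var(S) = 3.16 − (-1.72)² = 0.2016;  Var(T) = 4.68 − (-1.08)² = 3.5136
Cov(S,T) = 1.84 − (-1.72)(-1.08) = -0.0176
Var(S + T) = (1)²·0.2016 + (1)²·3.5136 + 2·(1)·(1)·-0.0176 = 3.68

3.680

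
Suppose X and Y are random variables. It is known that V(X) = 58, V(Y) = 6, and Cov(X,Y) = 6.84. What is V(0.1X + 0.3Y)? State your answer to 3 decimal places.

V(0.1X + 0.3Y) = (0.1)²·V(X) + (0.3)²·V(Y) + 2·(0.1)·(0.3)·Cov(X,Y)
= 0.01·58 + 0.09·6 + 0.06·6.84 = 1.5304

1.530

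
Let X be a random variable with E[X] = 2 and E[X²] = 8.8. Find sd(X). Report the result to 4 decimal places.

Var(X) = 8.8 − (2)² = 4.8
sd(X) = √4.8 ≈ 2.1909

2.1909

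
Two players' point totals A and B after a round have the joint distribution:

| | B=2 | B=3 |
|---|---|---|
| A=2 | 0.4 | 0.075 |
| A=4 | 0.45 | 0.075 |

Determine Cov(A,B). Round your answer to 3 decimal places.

E[A] = 3.05,  E[B] = 2.15
E[AB] = 6.55
Cov(A,B) = E[AB] − E[A]E[B] = 6.55 − (3.05)(2.15) = -0.0075

-0.008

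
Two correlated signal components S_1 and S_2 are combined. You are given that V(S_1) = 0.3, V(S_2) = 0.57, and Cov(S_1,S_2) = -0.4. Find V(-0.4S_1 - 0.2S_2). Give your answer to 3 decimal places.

0.007

V(-0.4S_1 - 0.2S_2) = (-0.4)²·V(S_1) + (-0.2)²·V(S_2) + 2·(-0.4)·(-0.2)·Cov(S_1,S_2)
= 0.16·0.3 + 0.04·0.57 + 0.16·-0.4 = 0.0068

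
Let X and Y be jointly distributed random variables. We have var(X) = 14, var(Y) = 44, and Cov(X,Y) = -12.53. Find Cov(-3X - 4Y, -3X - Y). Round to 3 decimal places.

114.050

Cov(-3X - 4Y, -3X - Y) = (-3)(-3)var(X) + (-4)(-1)var(Y) + [(-3)(-1) + (-4)(-3)]Cov(X,Y)
= 9·14 + 4·44 + 15·-12.53 = 114.05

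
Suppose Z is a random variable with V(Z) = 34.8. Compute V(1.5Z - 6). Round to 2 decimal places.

V(1.5Z - 6) = (1.5)²·V(Z) = 2.25·34.8 = 78.3

78.30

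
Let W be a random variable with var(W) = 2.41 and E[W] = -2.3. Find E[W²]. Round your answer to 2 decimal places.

7.70

E[W²] = var(W) + (E[W])² = 2.41 + (-2.3)² = 7.7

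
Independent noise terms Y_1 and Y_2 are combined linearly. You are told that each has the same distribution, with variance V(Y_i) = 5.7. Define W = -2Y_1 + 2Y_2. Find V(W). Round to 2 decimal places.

By independence, V(W) = (-2)²V(Y_1) + (2)²V(Y_2)
= (-2)²·5.7 + (2)²·5.7 = 45.6

45.60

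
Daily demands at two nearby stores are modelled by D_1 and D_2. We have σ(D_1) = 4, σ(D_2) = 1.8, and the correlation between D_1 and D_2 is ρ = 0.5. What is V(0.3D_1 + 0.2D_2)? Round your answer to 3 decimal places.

V(D_1) = (4)² = 16;  V(D_2) = (1.8)² = 3.24
Cov(D_1,D_2) = ρ·σ(D_1)·σ(D_2) = 0.5·4·1.8 = 3.6
V(0.3D_1 + 0.2D_2) = (0.3)²·V(D_1) + (0.2)²·V(D_2) + 2·(0.3)·(0.2)·Cov(D_1,D_2)
= 0.09·16 + 0.04·3.24 + 0.12·3.6 = 2.0016

2.002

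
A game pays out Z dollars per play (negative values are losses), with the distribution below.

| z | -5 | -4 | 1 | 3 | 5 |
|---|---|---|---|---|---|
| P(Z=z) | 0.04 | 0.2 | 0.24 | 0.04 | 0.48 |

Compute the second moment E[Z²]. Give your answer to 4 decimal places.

E[Z²] = (-5)²(0.04) + (-4)²(0.2) + (1)²(0.24) + (3)²(0.04) + (5)²(0.48) = 16.8

16.8000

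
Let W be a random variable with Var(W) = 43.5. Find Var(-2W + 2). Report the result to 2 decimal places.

Var(-2W + 2) = (-2)²·Var(W) = 4·43.5 = 174

174.00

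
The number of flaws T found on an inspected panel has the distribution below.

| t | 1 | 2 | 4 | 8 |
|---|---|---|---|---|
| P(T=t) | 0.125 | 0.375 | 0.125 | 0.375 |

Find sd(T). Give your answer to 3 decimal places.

E[T] = (1)(0.125) + (2)(0.375) + (4)(0.125) + (8)(0.375) = 4.375
E[T²] = (1)²(0.125) + (2)²(0.375) + (4)²(0.125) + (8)²(0.375) = 27.625
var(T) = E[T²] − (E[T])² = 27.625 − (4.375)² = 8.484375
sd(T) = √8.484375 ≈ 2.913

2.913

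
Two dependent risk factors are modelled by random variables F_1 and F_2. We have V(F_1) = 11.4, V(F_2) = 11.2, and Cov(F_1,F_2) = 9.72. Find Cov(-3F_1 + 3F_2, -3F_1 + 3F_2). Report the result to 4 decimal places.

28.4400

Cov(-3F_1 + 3F_2, -3F_1 + 3F_2) = (-3)(-3)V(F_1) + (3)(3)V(F_2) + [(-3)(3) + (3)(-3)]Cov(F_1,F_2)
= 9·11.4 + 9·11.2 + -18·9.72 = 28.44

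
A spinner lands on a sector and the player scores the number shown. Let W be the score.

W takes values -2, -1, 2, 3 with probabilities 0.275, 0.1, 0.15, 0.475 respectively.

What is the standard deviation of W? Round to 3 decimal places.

E[W] = (-2)(0.275) + (-1)(0.1) + (2)(0.15) + (3)(0.475) = 1.075
E[W²] = (-2)²(0.275) + (-1)²(0.1) + (2)²(0.15) + (3)²(0.475) = 6.075
var(W) = E[W²] − (E[W])² = 6.075 − (1.075)² = 4.919375
SD(W) = √4.919375 ≈ 2.218

2.218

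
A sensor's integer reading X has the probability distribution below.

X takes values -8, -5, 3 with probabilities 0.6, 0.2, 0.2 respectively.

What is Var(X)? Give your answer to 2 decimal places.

E[X] = (-8)(0.6) + (-5)(0.2) + (3)(0.2) = -5.2
E[X²] = (-8)²(0.6) + (-5)²(0.2) + (3)²(0.2) = 45.2
Var(X) = E[X²] − (E[X])² = 45.2 − (-5.2)² = 18.16

18.16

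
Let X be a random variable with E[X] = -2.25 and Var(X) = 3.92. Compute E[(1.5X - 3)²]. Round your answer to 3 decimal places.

49.461

E[1.5X - 3] = 1.5·-2.25 − 3 = -6.375
Var(1.5X - 3) = (1.5)²·3.92 = 8.82
E[(1.5X - 3)²] = Var((1.5X - 3)) + (E[(1.5X - 3)])² = 8.82 + (-6.375)² = 49.460625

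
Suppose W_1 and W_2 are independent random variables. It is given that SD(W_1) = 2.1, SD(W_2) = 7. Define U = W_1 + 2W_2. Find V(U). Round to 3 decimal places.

V(W_1) = 4.41, V(W_2) = 49
By independence, V(U) = (1)²V(W_1) + (2)²V(W_2)
= (1)²·4.41 + (2)²·49 = 200.41

200.410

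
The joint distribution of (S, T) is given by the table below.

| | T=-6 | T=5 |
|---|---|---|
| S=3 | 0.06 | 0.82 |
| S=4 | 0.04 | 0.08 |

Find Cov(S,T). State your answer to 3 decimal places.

E[S] = 3.12,  E[T] = 3.9
E[ST] = 11.86
Cov(S,T) = E[ST] − E[S]E[T] = 11.86 − (3.12)(3.9) = -0.308

-0.308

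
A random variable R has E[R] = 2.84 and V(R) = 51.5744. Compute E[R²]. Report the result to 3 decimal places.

59.640

E[R²] = V(R) + (E[R])² = 51.5744 + (2.84)² = 59.64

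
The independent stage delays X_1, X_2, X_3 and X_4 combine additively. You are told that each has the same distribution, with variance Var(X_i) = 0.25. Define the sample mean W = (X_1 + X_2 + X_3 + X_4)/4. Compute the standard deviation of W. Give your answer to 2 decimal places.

0.25

By independence, Var(W) = (0.25)²Var(X_1) + (0.25)²Var(X_2) + (0.25)²Var(X_3) + (0.25)²Var(X_4)
= (0.25)²·0.25 + (0.25)²·0.25 + (0.25)²·0.25 + (0.25)²·0.25 = 0.0625
sd(W) = √0.0625 ≈ 0.25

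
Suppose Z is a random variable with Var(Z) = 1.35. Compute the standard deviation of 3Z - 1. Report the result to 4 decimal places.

3.4857

Var(3Z - 1) = (3)²·1.35 = 12.15
sd(3Z - 1) = √12.15 ≈ 3.4857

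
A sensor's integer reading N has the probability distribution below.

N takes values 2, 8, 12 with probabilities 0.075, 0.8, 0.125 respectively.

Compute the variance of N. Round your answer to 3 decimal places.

4.698

E[N] = (2)(0.075) + (8)(0.8) + (12)(0.125) = 8.05
E[N²] = (2)²(0.075) + (8)²(0.8) + (12)²(0.125) = 69.5
Var(N) = E[N²] − (E[N])² = 69.5 − (8.05)² = 4.6975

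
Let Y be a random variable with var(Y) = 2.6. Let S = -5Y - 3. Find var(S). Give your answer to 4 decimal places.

65.0000

var(-5Y - 3) = (-5)²·var(Y) = 25·2.6 = 65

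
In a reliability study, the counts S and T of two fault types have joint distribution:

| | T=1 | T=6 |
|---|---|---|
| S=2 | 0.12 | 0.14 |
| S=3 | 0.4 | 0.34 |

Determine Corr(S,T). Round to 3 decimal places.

-0.069

E[S] = 2.74,  E[T] = 3.4
E[ST] = 9.24
cov(S,T) = E[ST] − E[S]E[T] = 9.24 − (2.74)(3.4) = -0.076
V(S) = 0.1924,  V(T) = 6.24
ρ = -0.076 / √(0.1924·6.24) ≈ -0.069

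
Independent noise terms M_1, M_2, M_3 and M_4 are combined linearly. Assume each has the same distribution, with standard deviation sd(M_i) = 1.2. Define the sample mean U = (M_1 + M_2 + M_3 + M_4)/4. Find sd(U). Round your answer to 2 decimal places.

var(M_i) = (1.2)² = 1.44
By independence, var(U) = (0.25)²var(M_1) + (0.25)²var(M_2) + (0.25)²var(M_3) + (0.25)²var(M_4)
= (0.25)²·1.44 + (0.25)²·1.44 + (0.25)²·1.44 + (0.25)²·1.44 = 0.36
sd(U) = √0.36 ≈ 0.60

0.60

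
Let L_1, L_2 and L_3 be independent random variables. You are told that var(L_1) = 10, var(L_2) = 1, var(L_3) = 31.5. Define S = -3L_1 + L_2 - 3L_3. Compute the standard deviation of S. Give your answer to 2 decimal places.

By independence, var(S) = (-3)²var(L_1) + (1)²var(L_2) + (-3)²var(L_3)
= (-3)²·10 + (1)²·1 + (-3)²·31.5 = 374.5
σ(S) = √374.5 ≈ 19.35

19.35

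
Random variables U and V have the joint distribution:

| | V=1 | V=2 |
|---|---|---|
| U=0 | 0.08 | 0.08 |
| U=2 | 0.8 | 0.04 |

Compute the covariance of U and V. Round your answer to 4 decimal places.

-0.1216

E[U] = 1.68,  E[V] = 1.12
E[UV] = 1.76
Cov(U,V) = E[UV] − E[U]E[V] = 1.76 − (1.68)(1.12) = -0.1216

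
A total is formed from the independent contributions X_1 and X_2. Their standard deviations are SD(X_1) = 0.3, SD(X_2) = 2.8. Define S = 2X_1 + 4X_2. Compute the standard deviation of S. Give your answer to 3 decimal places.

11.216

Var(X_1) = 0.09, Var(X_2) = 7.84
By independence, Var(S) = (2)²Var(X_1) + (4)²Var(X_2)
= (2)²·0.09 + (4)²·7.84 = 125.8
SD(S) = √125.8 ≈ 11.216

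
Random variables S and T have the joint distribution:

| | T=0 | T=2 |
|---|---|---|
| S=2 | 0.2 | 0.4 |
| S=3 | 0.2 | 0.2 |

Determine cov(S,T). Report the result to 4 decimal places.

E[S] = 2.4,  E[T] = 1.2
E[ST] = 2.8
cov(S,T) = E[ST] − E[S]E[T] = 2.8 − (2.4)(1.2) = -0.08

-0.0800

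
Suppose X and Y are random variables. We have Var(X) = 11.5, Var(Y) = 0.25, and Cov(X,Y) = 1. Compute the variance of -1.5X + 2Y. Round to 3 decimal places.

20.875

Var(-1.5X + 2Y) = (-1.5)²·Var(X) + (2)²·Var(Y) + 2·(-1.5)·(2)·Cov(X,Y)
= 2.25·11.5 + 4·0.25 + -6·1 = 20.875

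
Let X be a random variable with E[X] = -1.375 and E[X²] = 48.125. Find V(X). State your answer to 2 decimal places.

46.23

V(X) = 48.125 − (-1.375)² = 46.234375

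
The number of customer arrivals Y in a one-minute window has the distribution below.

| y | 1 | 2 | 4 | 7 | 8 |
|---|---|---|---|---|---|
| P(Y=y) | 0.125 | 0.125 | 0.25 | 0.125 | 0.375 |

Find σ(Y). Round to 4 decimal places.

E[Y] = (1)(0.125) + (2)(0.125) + (4)(0.25) + (7)(0.125) + (8)(0.375) = 5.25
E[Y²] = (1)²(0.125) + (2)²(0.125) + (4)²(0.25) + (7)²(0.125) + (8)²(0.375) = 34.75
Var(Y) = E[Y²] − (E[Y])² = 34.75 − (5.25)² = 7.1875
σ(Y) = √7.1875 ≈ 2.6810

2.6810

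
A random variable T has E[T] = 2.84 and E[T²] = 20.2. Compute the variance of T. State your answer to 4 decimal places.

V(T) = 20.2 − (2.84)² = 12.1344

12.1344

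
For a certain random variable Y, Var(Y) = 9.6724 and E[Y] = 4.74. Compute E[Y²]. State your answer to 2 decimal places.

E[Y²] = Var(Y) + (E[Y])² = 9.6724 + (4.74)² = 32.14

32.14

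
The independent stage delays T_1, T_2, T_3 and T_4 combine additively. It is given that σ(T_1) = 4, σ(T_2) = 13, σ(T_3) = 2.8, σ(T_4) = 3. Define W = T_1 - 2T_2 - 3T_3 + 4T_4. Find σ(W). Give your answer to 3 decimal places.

V(T_1) = 16, V(T_2) = 169, V(T_3) = 7.84, V(T_4) = 9
By independence, V(W) = (1)²V(T_1) + (-2)²V(T_2) + (-3)²V(T_3) + (4)²V(T_4)
= (1)²·16 + (-2)²·169 + (-3)²·7.84 + (4)²·9 = 906.56
σ(W) = √906.56 ≈ 30.109

30.109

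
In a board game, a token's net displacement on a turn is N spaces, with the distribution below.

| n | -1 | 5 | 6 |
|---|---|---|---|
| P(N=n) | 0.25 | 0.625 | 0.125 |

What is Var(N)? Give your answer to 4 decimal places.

E[N] = (-1)(0.25) + (5)(0.625) + (6)(0.125) = 3.625
E[N²] = (-1)²(0.25) + (5)²(0.625) + (6)²(0.125) = 20.375
Var(N) = E[N²] − (E[N])² = 20.375 − (3.625)² = 7.234375

7.2344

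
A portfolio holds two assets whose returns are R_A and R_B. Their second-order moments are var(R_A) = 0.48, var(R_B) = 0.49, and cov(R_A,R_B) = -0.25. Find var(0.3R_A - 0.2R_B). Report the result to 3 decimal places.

0.093

var(0.3R_A - 0.2R_B) = (0.3)²·var(R_A) + (-0.2)²·var(R_B) + 2·(0.3)·(-0.2)·cov(R_A,R_B)
= 0.09·0.48 + 0.04·0.49 + -0.12·-0.25 = 0.0928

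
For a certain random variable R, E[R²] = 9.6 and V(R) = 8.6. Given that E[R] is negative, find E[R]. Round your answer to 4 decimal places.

-1.0000

(E[R])² = E[R²] − V(R) = 9.6 − 8.6 = 1
E[R] = −√1 = -1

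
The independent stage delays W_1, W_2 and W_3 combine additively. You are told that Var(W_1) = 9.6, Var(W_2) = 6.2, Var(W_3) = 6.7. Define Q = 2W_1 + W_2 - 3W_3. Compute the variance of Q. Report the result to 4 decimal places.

By independence, Var(Q) = (2)²Var(W_1) + (1)²Var(W_2) + (-3)²Var(W_3)
= (2)²·9.6 + (1)²·6.2 + (-3)²·6.7 = 104.9

104.9000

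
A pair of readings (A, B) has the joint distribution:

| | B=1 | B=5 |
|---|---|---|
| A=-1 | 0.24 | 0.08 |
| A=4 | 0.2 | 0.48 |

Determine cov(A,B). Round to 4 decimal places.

E[A] = 2.4,  E[B] = 3.24
E[AB] = 9.76
cov(A,B) = E[AB] − E[A]E[B] = 9.76 − (2.4)(3.24) = 1.984

1.9840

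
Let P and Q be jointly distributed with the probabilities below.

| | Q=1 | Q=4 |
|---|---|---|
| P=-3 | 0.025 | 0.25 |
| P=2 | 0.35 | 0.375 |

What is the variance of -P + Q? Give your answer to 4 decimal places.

E[P] = 0.625,  E[Q] = 2.875,  E[PQ] = 0.625
Var(P) = 5.375 − (0.625)² = 4.984375;  Var(Q) = 10.375 − (2.875)² = 2.109375
cov(P,Q) = 0.625 − (0.625)(2.875) = -1.171875
Var(-P + Q) = (-1)²·4.984375 + (1)²·2.109375 + 2·(-1)·(1)·-1.171875 = 9.4375

9.4375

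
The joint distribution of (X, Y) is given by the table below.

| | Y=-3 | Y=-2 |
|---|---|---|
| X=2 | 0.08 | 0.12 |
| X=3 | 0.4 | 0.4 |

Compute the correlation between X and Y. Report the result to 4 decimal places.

-0.0801

E[X] = 2.8,  E[Y] = -2.48
E[XY] = -6.96
cov(X,Y) = E[XY] − E[X]E[Y] = -6.96 − (2.8)(-2.48) = -0.016
Var(X) = 0.16,  Var(Y) = 0.2496
ρ = -0.016 / √(0.16·0.2496) ≈ -0.0801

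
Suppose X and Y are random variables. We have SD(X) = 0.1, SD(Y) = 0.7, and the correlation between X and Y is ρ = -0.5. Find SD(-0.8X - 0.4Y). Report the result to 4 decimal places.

0.2498

Var(X) = (0.1)² = 0.01;  Var(Y) = (0.7)² = 0.49
Cov(X,Y) = ρ·SD(X)·SD(Y) = -0.5·0.1·0.7 = -0.035
Var(-0.8X - 0.4Y) = (-0.8)²·Var(X) + (-0.4)²·Var(Y) + 2·(-0.8)·(-0.4)·Cov(X,Y)
= 0.64·0.01 + 0.16·0.49 + 0.64·-0.035 = 0.0624
SD(-0.8X - 0.4Y) = √0.0624 ≈ 0.2498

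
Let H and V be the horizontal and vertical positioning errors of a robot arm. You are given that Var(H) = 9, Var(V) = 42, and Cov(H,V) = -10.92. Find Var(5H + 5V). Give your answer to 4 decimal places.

Var(5H + 5V) = (5)²·Var(H) + (5)²·Var(V) + 2·(5)·(5)·Cov(H,V)
= 25·9 + 25·42 + 50·-10.92 = 729

729.0000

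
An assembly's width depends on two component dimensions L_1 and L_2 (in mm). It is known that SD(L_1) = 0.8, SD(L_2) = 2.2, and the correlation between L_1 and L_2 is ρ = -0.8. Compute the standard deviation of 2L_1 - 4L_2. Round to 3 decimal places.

var(L_1) = (0.8)² = 0.64;  var(L_2) = (2.2)² = 4.84
Cov(L_1,L_2) = ρ·SD(L_1)·SD(L_2) = -0.8·0.8·2.2 = -1.408
var(2L_1 - 4L_2) = (2)²·var(L_1) + (-4)²·var(L_2) + 2·(2)·(-4)·Cov(L_1,L_2)
= 4·0.64 + 16·4.84 + -16·-1.408 = 102.528
SD(2L_1 - 4L_2) = √102.528 ≈ 10.126

10.126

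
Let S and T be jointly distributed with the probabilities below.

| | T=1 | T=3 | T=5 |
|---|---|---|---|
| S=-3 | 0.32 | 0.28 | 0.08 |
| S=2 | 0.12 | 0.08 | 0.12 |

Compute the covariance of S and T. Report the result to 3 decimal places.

0.768

E[S] = -1.4,  E[T] = 2.52
E[ST] = -2.76
cov(S,T) = E[ST] − E[S]E[T] = -2.76 − (-1.4)(2.52) = 0.768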